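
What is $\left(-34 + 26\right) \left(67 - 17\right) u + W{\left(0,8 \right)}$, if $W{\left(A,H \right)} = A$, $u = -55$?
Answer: $22000$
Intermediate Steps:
$\left(-34 + 26\right) \left(67 - 17\right) u + W{\left(0,8 \right)} = \left(-34 + 26\right) \left(67 - 17\right) \left(-55\right) + 0 = \left(-8\right) 50 \left(-55\right) + 0 = \left(-400\right) \left(-55\right) + 0 = 22000 + 0 = 22000$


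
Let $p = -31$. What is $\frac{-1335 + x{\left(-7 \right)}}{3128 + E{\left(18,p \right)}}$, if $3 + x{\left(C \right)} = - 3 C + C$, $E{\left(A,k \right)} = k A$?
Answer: $- \frac{662}{1285} \approx -0.51517$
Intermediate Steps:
$E{\left(A,k \right)} = A k$
$x{\left(C \right)} = -3 - 2 C$ ($x{\left(C \right)} = -3 + \left(- 3 C + C\right) = -3 - 2 C$)
$\frac{-1335 + x{\left(-7 \right)}}{3128 + E{\left(18,p \right)}} = \frac{-1335 - -11}{3128 + 18 \left(-31\right)} = \frac{-1335 + \left(-3 + 14\right)}{3128 - 558} = \frac{-1335 + 11}{2570} = \left(-1324\right) \frac{1}{2570} = - \frac{662}{1285}$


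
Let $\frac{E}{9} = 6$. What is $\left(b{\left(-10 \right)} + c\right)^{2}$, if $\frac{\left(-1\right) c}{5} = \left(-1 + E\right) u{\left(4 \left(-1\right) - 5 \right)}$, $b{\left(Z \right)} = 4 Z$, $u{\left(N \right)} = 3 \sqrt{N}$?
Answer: $-5686625 + 190800 i \approx -5.6866 \cdot 10^{6} + 1.908 \cdot 10^{5} i$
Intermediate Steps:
$E = 54$ ($E = 9 \cdot 6 = 54$)
$c = - 2385 i$ ($c = - 5 \left(-1 + 54\right) 3 \sqrt{4 \left(-1\right) - 5} = - 5 \cdot 53 \cdot 3 \sqrt{-4 - 5} = - 5 \cdot 53 \cdot 3 \sqrt{-9} = - 5 \cdot 53 \cdot 3 \cdot 3 i = - 5 \cdot 53 \cdot 9 i = - 5 \cdot 477 i = - 2385 i \approx - 2385.0 i$)
$\left(b{\left(-10 \right)} + c\right)^{2} = \left(4 \left(-10\right) - 2385 i\right)^{2} = \left(-40 - 2385 i\right)^{2}$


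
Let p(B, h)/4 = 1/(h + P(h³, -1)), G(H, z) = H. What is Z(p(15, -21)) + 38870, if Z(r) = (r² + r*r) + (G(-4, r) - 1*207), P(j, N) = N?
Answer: 4677747/121 ≈ 38659.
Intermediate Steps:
p(B, h) = 4/(-1 + h) (p(B, h) = 4/(h - 1) = 4/(-1 + h))
Z(r) = -211 + 2*r² (Z(r) = (r² + r*r) + (-4 - 1*207) = (r² + r²) + (-4 - 207) = 2*r² - 211 = -211 + 2*r²)
Z(p(15, -21)) + 38870 = (-211 + 2*(4/(-1 - 21))²) + 38870 = (-211 + 2*(4/(-22))²) + 38870 = (-211 + 2*(4*(-1/22))²) + 38870 = (-211 + 2*(-2/11)²) + 38870 = (-211 + 2*(4/121)) + 38870 = (-211 + 8/121) + 38870 = -25523/121 + 38870 = 4677747/121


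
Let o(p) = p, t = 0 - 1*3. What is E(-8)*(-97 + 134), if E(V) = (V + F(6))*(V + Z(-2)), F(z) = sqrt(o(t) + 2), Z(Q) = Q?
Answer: 2960 - 370*I ≈ 2960.0 - 370.0*I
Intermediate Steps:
t = -3 (t = 0 - 3 = -3)
F(z) = I (F(z) = sqrt(-3 + 2) = sqrt(-1) = I)
E(V) = (-2 + V)*(I + V) (E(V) = (V + I)*(V - 2) = (I + V)*(-2 + V) = (-2 + V)*(I + V))
E(-8)*(-97 + 134) = ((-8)**2 - 2*I - 8*(-2 + I))*(-97 + 134) = (64 - 2*I + (16 - 8*I))*37 = (80 - 10*I)*37 = 2960 - 370*I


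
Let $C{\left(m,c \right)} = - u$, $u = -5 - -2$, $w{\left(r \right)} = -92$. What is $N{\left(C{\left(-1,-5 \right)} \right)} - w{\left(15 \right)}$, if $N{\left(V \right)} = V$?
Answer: $95$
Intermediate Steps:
$u = -3$ ($u = -5 + 2 = -3$)
$C{\left(m,c \right)} = 3$ ($C{\left(m,c \right)} = \left(-1\right) \left(-3\right) = 3$)
$N{\left(C{\left(-1,-5 \right)} \right)} - w{\left(15 \right)} = 3 - -92 = 3 + 92 = 95$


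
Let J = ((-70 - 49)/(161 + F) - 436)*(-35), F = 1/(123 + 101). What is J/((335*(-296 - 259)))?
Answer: -36752324/447025675 ≈ -0.082215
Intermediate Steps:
F = 1/224 ≈ 0.0044643
J = 110256972/7213 (J = ((-70 - 49)/(161 + 1/224) - 436)*(-35) = (-119/36065/224 - 436)*(-35) = (-119*224/36065 - 436)*(-35) = (-26656/36065 - 436)*(-35) = -15750996/36065*(-35) = 110256972/7213 ≈ 15286.)
J/((335*(-296 - 259))) = 110256972/(7213*((335*(-296 - 259)))) = 110256972/(7213*((335*(-555)))) = (110256972/7213)/(-185925) = (110256972/7213)*(-1/185925) = -36752324/447025675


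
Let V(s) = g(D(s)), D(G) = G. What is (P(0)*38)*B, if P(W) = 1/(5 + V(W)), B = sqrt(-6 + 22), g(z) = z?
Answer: 152/5 ≈ 30.400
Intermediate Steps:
V(s) = s
B = 4 (B = sqrt(16) = 4)
P(W) = 1/(5 + W)
(P(0)*38)*B = (38/(5 + 0))*4 = (38/5)*4 = 152/5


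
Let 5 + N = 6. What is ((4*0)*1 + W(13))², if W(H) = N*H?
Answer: 169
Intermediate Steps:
N = 1 (N = -5 + 6 = 1)
W(H) = H (W(H) = 1*H = H)
((4*0)*1 + W(13))² = ((4*0)*1 + 13)² = (0*1 + 13)² = (0 + 13)² = 13² = 169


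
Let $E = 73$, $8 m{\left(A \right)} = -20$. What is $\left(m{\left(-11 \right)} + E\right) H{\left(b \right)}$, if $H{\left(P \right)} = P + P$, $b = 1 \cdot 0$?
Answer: $0$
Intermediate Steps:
$b = 0$
$m{\left(A \right)} = - \frac{5}{2}$ ($m{\left(A \right)} = \frac{1}{8} \left(-20\right) = - \frac{5}{2}$)
$H{\left(P \right)} = 2 P$
$\left(m{\left(-11 \right)} + E\right) H{\left(b \right)} = \left(- \frac{5}{2} + 73\right) 2 \cdot 0 = \frac{141}{2} \cdot 0 = 0$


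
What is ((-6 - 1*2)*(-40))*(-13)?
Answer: -4160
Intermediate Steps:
((-6 - 1*2)*(-40))*(-13) = ((-6 - 2)*(-40))*(-13) = -8*(-40)*(-13) = 320*(-13) = -4160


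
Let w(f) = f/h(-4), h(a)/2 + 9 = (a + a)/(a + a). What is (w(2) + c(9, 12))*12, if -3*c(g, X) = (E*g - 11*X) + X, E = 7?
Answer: 453/2 ≈ 226.50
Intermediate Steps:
h(a) = -16 (h(a) = -18 + 2*((a + a)/(a + a)) = -18 + 2*((2*a)/((2*a))) = -18 + 2*((2*a)*(1/(2*a))) = -18 + 2*1 = -18 + 2 = -16)
c(g, X) = -7*g/3 + 10*X/3 (c(g, X) = -((7*g - 11*X) + X)/3 = -((-11*X + 7*g) + X)/3 = -(-10*X + 7*g)/3 = -7*g/3 + 10*X/3)
w(f) = -f/16 (w(f) = f/(-16) = f*(-1/16) = -f/16)
(w(2) + c(9, 12))*12 = (-1/16*2 + (-7/3*9 + (10/3)*12))*12 = (-1/8 + (-21 + 40))*12 = (-1/8 + 19)*12 = (151/8)*12 = 453/2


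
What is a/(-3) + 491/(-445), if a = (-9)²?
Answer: -12506/445 ≈ -28.103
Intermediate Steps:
a = 81
a/(-3) + 491/(-445) = 81/(-3) + 491/(-445) = 81*(-⅓) + 491*(-1/445) = -27 - 491/445 = -12506/445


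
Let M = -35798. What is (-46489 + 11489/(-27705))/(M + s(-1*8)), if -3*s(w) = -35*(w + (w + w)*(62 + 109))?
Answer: 91999231/134193785 ≈ 0.68557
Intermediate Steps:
s(w) = 12005*w/3 (s(w) = -(-35)*(w + (w + w)*(62 + 109))/3 = -(-35)*(w + (2*w)*171)/3 = -(-35)*(w + 342*w)/3 = -(-35)*343*w/3 = -(-12005)*w/3 = 12005*w/3)
(-46489 + 11489/(-27705))/(M + s(-1*8)) = (-46489 + 11489/(-27705))/(-35798 + 12005*(-1*8)/3) = (-46489 + 11489*(-1/27705))/(-35798 + (12005/3)*(-8)) = (-46489 - 11489/27705)/(-35798 - 96040/3) = -1287989234/(27705*(-203434/3)) = -1287989234/27705*(-3/203434) = 91999231/134193785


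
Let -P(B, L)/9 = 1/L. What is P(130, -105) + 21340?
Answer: 746903/35 ≈ 21340.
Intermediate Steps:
P(B, L) = -9/L
P(130, -105) + 21340 = -9/(-105) + 21340 = -9*(-1/105) + 21340 = 3/35 + 21340 = 746903/35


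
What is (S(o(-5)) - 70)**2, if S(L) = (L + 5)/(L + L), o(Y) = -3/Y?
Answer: 38416/9 ≈ 4268.4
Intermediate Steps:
S(L) = (5 + L)/(2*L) (S(L) = (5 + L)/((2*L)) = (5 + L)*(1/(2*L)) = (5 + L)/(2*L))
(S(o(-5)) - 70)**2 = ((5 - 3/(-5))/(2*((-3/(-5)))) - 70)**2 = ((5 - 3*(-1/5))/(2*((-3*(-1/5)))) - 70)**2 = ((5 + 3/5)/(2*(3/5)) - 70)**2 = ((1/2)*(5/3)*(28/5) - 70)**2 = (14/3 - 70)**2 = (-196/3)**2 = 38416/9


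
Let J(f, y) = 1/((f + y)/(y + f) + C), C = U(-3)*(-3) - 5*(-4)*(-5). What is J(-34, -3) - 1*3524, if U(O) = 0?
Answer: -348877/99 ≈ -3524.0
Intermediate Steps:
C = -100 (C = 0*(-3) - 5*(-4)*(-5) = 0 + 20*(-5) = 0 - 100 = -100)
J(f, y) = -1/99 (J(f, y) = 1/((f + y)/(y + f) - 100) = 1/((f + y)/(f + y) - 100) = 1/(1 - 100) = 1/(-99) = -1/99)
J(-34, -3) - 1*3524 = -1/99 - 1*3524 = -1/99 - 3524 = -348877/99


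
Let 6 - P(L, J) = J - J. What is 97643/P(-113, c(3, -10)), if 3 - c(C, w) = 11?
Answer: 97643/6 ≈ 16274.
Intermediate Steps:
c(C, w) = -8 (c(C, w) = 3 - 1*11 = 3 - 11 = -8)
P(L, J) = 6 (P(L, J) = 6 - (J - J) = 6 - 1*0 = 6 + 0 = 6)
97643/P(-113, c(3, -10)) = 97643/6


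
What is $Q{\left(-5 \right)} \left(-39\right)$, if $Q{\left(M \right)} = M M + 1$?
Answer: $-1014$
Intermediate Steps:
$Q{\left(M \right)} = 1 + M^{2}$ ($Q{\left(M \right)} = M^{2} + 1 = 1 + M^{2}$)
$Q{\left(-5 \right)} \left(-39\right) = \left(1 + \left(-5\right)^{2}\right) \left(-39\right) = \left(1 + 25\right) \left(-39\right) = 26 \left(-39\right) = -1014$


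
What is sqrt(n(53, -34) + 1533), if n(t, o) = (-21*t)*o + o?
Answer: sqrt(39341) ≈ 198.35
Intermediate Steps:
n(t, o) = o - 21*o*t (n(t, o) = -21*o*t + o = o - 21*o*t)
sqrt(n(53, -34) + 1533) = sqrt(-34*(1 - 21*53) + 1533) = sqrt(-34*(1 - 1113) + 1533) = sqrt(-34*(-1112) + 1533) = sqrt(37808 + 1533) = sqrt(39341)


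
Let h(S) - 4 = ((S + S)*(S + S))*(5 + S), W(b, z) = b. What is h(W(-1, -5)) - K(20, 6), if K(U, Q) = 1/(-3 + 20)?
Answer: 339/17 ≈ 19.941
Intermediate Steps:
h(S) = 4 + 4*S²*(5 + S) (h(S) = 4 + ((S + S)*(S + S))*(5 + S) = 4 + ((2*S)*(2*S))*(5 + S) = 4 + (4*S²)*(5 + S) = 4 + 4*S²*(5 + S))
K(U, Q) = 1/17
h(W(-1, -5)) - K(20, 6) = (4 + 4*(-1)³ + 20*(-1)²) - 1*1/17 = (4 + 4*(-1) + 20*1) - 1/17 = (4 - 4 + 20) - 1/17 = 20 - 1/17 = 339/17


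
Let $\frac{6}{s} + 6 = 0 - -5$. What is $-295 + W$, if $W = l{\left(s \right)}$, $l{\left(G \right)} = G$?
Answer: $-301$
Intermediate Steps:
$s = -6$ ($s = \frac{6}{-6 + \left(0 - -5\right)} = \frac{6}{-6 + \left(0 + 5\right)} = \frac{6}{-6 + 5} = \frac{6}{-1} = 6 \left(-1\right) = -6$)
$W = -6$
$-295 + W = -295 - 6 = -301$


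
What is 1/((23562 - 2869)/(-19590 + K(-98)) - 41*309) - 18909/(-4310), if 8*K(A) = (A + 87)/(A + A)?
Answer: 1471802811413123/335479625469790 ≈ 4.3872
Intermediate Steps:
K(A) = (87 + A)/(16*A) (K(A) = ((A + 87)/(A + A))/8 = ((87 + A)/((2*A)))/8 = ((87 + A)*(1/(2*A)))/8 = ((87 + A)/(2*A))/8 = (87 + A)/(16*A))
1/((23562 - 2869)/(-19590 + K(-98)) - 41*309) - 18909/(-4310) = 1/((23562 - 2869)/(-19590 + (1/16)*(87 - 98)/(-98)) - 41*309) - 18909/(-4310) = 1/(20693/(-19590 + (1/16)*(-1/98)*(-11)) - 12669) - 18909*(-1)/4310 = 1/(20693/(-19590 + 11/1568) - 12669) - 1*(-18909/4310) = 1/(20693/(-30717109/1568) - 12669) + 18909/4310 = 1/(20693*(-1568/30717109) - 12669) + 18909/4310 = 1/(-32446624/30717109 - 12669) + 18909/4310 = 1/(-389187500545/30717109) + 18909/4310 = -30717109/389187500545 + 18909/4310 = 1471802811413123/335479625469790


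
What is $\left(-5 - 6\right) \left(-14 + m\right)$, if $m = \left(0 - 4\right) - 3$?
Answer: $231$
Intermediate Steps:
$m = -7$ ($m = -4 - 3 = -7$)
$\left(-5 - 6\right) \left(-14 + m\right) = \left(-5 - 6\right) \left(-14 - 7\right) = \left(-5 - 6\right) \left(-21\right) = \left(-11\right) \left(-21\right) = 231$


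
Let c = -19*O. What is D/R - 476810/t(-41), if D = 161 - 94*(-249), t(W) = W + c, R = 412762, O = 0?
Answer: 196810015467/16923242 ≈ 11630.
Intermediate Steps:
c = 0 (c = -19*0 = 0)
t(W) = W (t(W) = W + 0 = W)
D = 23567 (D = 161 + 23406 = 23567)
D/R - 476810/t(-41) = 23567/412762 - 476810/(-41) = 23567*(1/412762) - 476810*(-1/41) = 23567/412762 + 476810/41 = 196810015467/16923242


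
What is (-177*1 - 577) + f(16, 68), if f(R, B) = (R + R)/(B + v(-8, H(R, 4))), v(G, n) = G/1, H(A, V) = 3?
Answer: -11302/15 ≈ -753.47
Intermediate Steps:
v(G, n) = G (v(G, n) = G*1 = G)
f(R, B) = 2*R/(-8 + B) (f(R, B) = (R + R)/(B - 8) = (2*R)/(-8 + B) = 2*R/(-8 + B))
(-177*1 - 577) + f(16, 68) = (-177*1 - 577) + 2*16/(-8 + 68) = (-177 - 577) + 2*16/60 = -754 + 2*16*(1/60) = -754 + 8/15 = -11302/15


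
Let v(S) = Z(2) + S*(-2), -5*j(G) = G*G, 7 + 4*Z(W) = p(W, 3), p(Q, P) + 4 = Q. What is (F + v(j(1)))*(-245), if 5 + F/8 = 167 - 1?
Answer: -1260427/4 ≈ -3.1511e+5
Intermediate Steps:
F = 1288 (F = -40 + 8*(167 - 1) = -40 + 8*166 = -40 + 1328 = 1288)
p(Q, P) = -4 + Q
Z(W) = -11/4 + W/4 (Z(W) = -7/4 + (-4 + W)/4 = -7/4 + (-1 + W/4) = -11/4 + W/4)
j(G) = -G**2/5 (j(G) = -G*G/5 = -G**2/5)
v(S) = -9/4 - 2*S (v(S) = (-11/4 + (1/4)*2) + S*(-2) = (-11/4 + 1/2) - 2*S = -9/4 - 2*S)
(F + v(j(1)))*(-245) = (1288 + (-9/4 - (-2)*1**2/5))*(-245) = (1288 + (-9/4 - (-2)/5))*(-245) = (1288 + (-9/4 - 2*(-1/5)))*(-245) = (1288 + (-9/4 + 2/5))*(-245) = (1288 - 37/20)*(-245) = (25723/20)*(-245) = -1260427/4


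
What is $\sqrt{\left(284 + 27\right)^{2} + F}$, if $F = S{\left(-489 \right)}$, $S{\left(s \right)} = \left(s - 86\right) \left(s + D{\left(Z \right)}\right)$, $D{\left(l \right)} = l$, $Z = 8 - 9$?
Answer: $\sqrt{378471} \approx 615.2$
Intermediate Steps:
$Z = -1$
$S{\left(s \right)} = \left(-1 + s\right) \left(-86 + s\right)$ ($S{\left(s \right)} = \left(s - 86\right) \left(s - 1\right) = \left(-86 + s\right) \left(-1 + s\right) = \left(-1 + s\right) \left(-86 + s\right)$)
$F = 281750$ ($F = 86 + \left(-489\right)^{2} - -42543 = 86 + 239121 + 42543 = 281750$)
$\sqrt{\left(284 + 27\right)^{2} + F} = \sqrt{\left(284 + 27\right)^{2} + 281750} = \sqrt{311^{2} + 281750} = \sqrt{96721 + 281750} = \sqrt{378471}$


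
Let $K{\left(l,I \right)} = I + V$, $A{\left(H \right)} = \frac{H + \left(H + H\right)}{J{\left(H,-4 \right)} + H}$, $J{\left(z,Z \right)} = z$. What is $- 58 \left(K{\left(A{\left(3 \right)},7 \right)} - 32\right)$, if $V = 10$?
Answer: $870$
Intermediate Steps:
$A{\left(H \right)} = \frac{3}{2}$ ($A{\left(H \right)} = \frac{H + \left(H + H\right)}{H + H} = \frac{H + 2 H}{2 H} = 3 H \frac{1}{2 H} = \frac{3}{2}$)
$K{\left(l,I \right)} = 10 + I$ ($K{\left(l,I \right)} = I + 10 = 10 + I$)
$- 58 \left(K{\left(A{\left(3 \right)},7 \right)} - 32\right) = - 58 \left(\left(10 + 7\right) - 32\right) = - 58 \left(17 - 32\right) = \left(-58\right) \left(-15\right) = 870$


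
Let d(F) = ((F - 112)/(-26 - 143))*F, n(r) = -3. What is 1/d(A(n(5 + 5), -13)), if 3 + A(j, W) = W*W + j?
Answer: -169/8313 ≈ -0.020330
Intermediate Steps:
A(j, W) = -3 + j + W**2 (A(j, W) = -3 + (W*W + j) = -3 + (W**2 + j) = -3 + (j + W**2) = -3 + j + W**2)
d(F) = F*(112/169 - F/169) (d(F) = ((-112 + F)/(-169))*F = ((-112 + F)*(-1/169))*F = (112/169 - F/169)*F = F*(112/169 - F/169))
1/d(A(n(5 + 5), -13)) = 1/((-3 - 3 + (-13)**2)*(112 - (-3 - 3 + (-13)**2))/169) = 1/((-3 - 3 + 169)*(112 - (-3 - 3 + 169))/169) = 1/((1/169)*163*(112 - 1*163)) = 1/((1/169)*163*(112 - 163)) = 1/((1/169)*163*(-51)) = 1/(-8313/169) = -169/8313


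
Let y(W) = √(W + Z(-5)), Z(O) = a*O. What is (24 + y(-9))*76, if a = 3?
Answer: 1824 + 152*I*√6 ≈ 1824.0 + 372.32*I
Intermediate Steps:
Z(O) = 3*O
y(W) = √(-15 + W) (y(W) = √(W + 3*(-5)) = √(W - 15) = √(-15 + W))
(24 + y(-9))*76 = (24 + √(-15 - 9))*76 = (24 + √(-24))*76 = (24 + 2*I*√6)*76 = 1824 + 152*I*√6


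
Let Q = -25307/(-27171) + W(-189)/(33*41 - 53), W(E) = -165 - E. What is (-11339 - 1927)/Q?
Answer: -117146407950/8387801 ≈ -13966.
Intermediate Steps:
Q = 8387801/8830575 (Q = -25307/(-27171) + (-165 - 1*(-189))/(33*41 - 53) = -25307*(-1/27171) + (-165 + 189)/(1353 - 53) = 25307/27171 + 24/1300 = 25307/27171 + 24*(1/1300) = 25307/27171 + 6/325 = 8387801/8830575 ≈ 0.94986)
(-11339 - 1927)/Q = (-11339 - 1927)/(8387801/8830575) = -13266*8830575/8387801 = -117146407950/8387801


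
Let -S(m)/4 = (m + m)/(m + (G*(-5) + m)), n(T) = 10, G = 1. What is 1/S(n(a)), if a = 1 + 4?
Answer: -3/16 ≈ -0.18750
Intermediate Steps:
a = 5
S(m) = -8*m/(-5 + 2*m) (S(m) = -4*(m + m)/(m + (1*(-5) + m)) = -4*2*m/(m + (-5 + m)) = -4*2*m/(-5 + 2*m) = -8*m/(-5 + 2*m))
1/S(n(a)) = 1/(-8*10/(-5 + 2*10)) = 1/(-8*10/(-5 + 20)) = 1/(-8*10/15) = 1/(-8*10*1/15) = 1/(-16/3) = -3/16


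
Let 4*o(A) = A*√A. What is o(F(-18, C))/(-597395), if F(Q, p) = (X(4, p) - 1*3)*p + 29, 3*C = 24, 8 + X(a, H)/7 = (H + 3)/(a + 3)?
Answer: 71*I*√355/477916 ≈ 0.0027991*I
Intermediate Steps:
X(a, H) = -56 + 7*(3 + H)/(3 + a) (X(a, H) = -56 + 7*((H + 3)/(a + 3)) = -56 + 7*((3 + H)/(3 + a)) = -56 + 7*(3 + H)/(3 + a))
C = 8 (C = (⅓)*24 = 8)
F(Q, p) = 29 + p*(-56 + p) (F(Q, p) = (7*(-21 + p - 8*4)/(3 + 4) - 1*3)*p + 29 = (7*(-21 + p - 32)/7 - 3)*p + 29 = (7*(⅐)*(-53 + p) - 3)*p + 29 = ((-53 + p) - 3)*p + 29 = (-56 + p)*p + 29 = p*(-56 + p) + 29 = 29 + p*(-56 + p))
o(A) = A^(3/2)/4 (o(A) = (A*√A)/4 = A^(3/2)/4)
o(F(-18, C))/(-597395) = ((29 + 8² - 56*8)^(3/2)/4)/(-597395) = ((29 + 64 - 448)^(3/2)/4)*(-1/597395) = ((-355)^(3/2)/4)*(-1/597395) = ((-355*I*√355)/4)*(-1/597395) = -355*I*√355/4*(-1/597395) = 71*I*√355/477916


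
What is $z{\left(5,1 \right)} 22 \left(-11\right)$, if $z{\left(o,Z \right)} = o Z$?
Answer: $-1210$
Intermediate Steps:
$z{\left(o,Z \right)} = Z o$
$z{\left(5,1 \right)} 22 \left(-11\right) = 1 \cdot 5 \cdot 22 \left(-11\right) = 5 \cdot 22 \left(-11\right) = 110 \left(-11\right) = -1210$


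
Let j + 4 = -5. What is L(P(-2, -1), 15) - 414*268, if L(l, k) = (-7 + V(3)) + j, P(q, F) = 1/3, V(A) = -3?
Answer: -110971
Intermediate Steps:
j = -9 (j = -4 - 5 = -9)
P(q, F) = ⅓
L(l, k) = -19 (L(l, k) = (-7 - 3) - 9 = -10 - 9 = -19)
L(P(-2, -1), 15) - 414*268 = -19 - 414*268 = -19 - 110952 = -110971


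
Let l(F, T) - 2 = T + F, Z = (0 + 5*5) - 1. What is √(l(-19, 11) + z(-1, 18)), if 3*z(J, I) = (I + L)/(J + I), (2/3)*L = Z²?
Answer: 8*√51/17 ≈ 3.3607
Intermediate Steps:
Z = 24 (Z = (0 + 25) - 1 = 25 - 1 = 24)
l(F, T) = 2 + F + T (l(F, T) = 2 + (T + F) = 2 + (F + T) = 2 + F + T)
L = 864 (L = (3/2)*24² = (3/2)*576 = 864)
z(J, I) = (864 + I)/(3*(I + J)) (z(J, I) = ((I + 864)/(J + I))/3 = ((864 + I)/(I + J))/3 = (864 + I)/(3*(I + J)))
√(l(-19, 11) + z(-1, 18)) = √((2 - 19 + 11) + (288 + (⅓)*18)/(18 - 1)) = √(-6 + (288 + 6)/17) = √(-6 + (1/17)*294) = √(-6 + 294/17) = √(192/17) = 8*√51/17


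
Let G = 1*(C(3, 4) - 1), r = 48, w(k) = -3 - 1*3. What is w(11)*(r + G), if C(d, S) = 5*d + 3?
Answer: -390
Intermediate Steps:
w(k) = -6 (w(k) = -3 - 3 = -6)
C(d, S) = 3 + 5*d
G = 17 (G = 1*((3 + 5*3) - 1) = 1*((3 + 15) - 1) = 1*(18 - 1) = 1*17 = 17)
w(11)*(r + G) = -6*(48 + 17) = -6*65 = -390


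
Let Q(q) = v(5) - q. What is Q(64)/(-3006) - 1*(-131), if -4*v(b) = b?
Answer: 175045/1336 ≈ 131.02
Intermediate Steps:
v(b) = -b/4
Q(q) = -5/4 - q (Q(q) = -1/4*5 - q = -5/4 - q)
Q(64)/(-3006) - 1*(-131) = (-5/4 - 1*64)/(-3006) - 1*(-131) = (-5/4 - 64)*(-1/3006) + 131 = -261/4*(-1/3006) + 131 = 29/1336 + 131 = 175045/1336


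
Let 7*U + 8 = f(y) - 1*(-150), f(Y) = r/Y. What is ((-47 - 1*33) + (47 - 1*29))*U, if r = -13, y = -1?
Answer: -9610/7 ≈ -1372.9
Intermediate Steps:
f(Y) = -13/Y
U = 155/7 (U = -8/7 + (-13/(-1) - 1*(-150))/7 = -8/7 + (-13*(-1) + 150)/7 = -8/7 + (13 + 150)/7 = -8/7 + (⅐)*163 = -8/7 + 163/7 = 155/7 ≈ 22.143)
((-47 - 1*33) + (47 - 1*29))*U = ((-47 - 1*33) + (47 - 1*29))*(155/7) = ((-47 - 33) + (47 - 29))*(155/7) = (-80 + 18)*(155/7) = -62*155/7 = -9610/7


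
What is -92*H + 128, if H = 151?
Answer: -13764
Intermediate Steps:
-92*H + 128 = -92*151 + 128 = -13892 + 128 = -13764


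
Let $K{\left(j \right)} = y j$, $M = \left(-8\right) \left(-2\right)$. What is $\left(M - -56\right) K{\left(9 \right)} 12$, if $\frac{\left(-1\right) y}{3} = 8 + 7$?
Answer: $-349920$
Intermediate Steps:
$y = -45$ ($y = - 3 \left(8 + 7\right) = \left(-3\right) 15 = -45$)
$M = 16$
$K{\left(j \right)} = - 45 j$
$\left(M - -56\right) K{\left(9 \right)} 12 = \left(16 - -56\right) \left(\left(-45\right) 9\right) 12 = \left(16 + 56\right) \left(-405\right) 12 = 72 \left(-405\right) 12 = \left(-29160\right) 12 = -349920$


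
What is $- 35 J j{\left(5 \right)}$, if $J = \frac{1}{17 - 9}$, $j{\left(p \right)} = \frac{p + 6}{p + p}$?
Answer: $- \frac{77}{16} \approx -4.8125$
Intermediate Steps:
$j{\left(p \right)} = \frac{6 + p}{2 p}$
$J = \frac{1}{8} \approx 0.125$
$- 35 J j{\left(5 \right)} = \left(-35\right) \frac{1}{8} \frac{6 + 5}{2 \cdot 5} = - \frac{35 \cdot \frac{1}{2} \cdot \frac{1}{5} \cdot 11}{8} = \left(- \frac{35}{8}\right) \frac{11}{10} = - \frac{77}{16}$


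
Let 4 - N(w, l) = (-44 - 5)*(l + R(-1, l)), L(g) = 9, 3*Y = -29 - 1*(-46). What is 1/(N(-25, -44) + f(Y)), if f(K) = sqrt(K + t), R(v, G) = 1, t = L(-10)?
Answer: -6309/13267783 - 2*sqrt(33)/13267783 ≈ -0.00047638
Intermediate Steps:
Y = 17/3 (Y = (-29 - 1*(-46))/3 = (-29 + 46)/3 = (1/3)*17 = 17/3 ≈ 5.6667)
t = 9
N(w, l) = 53 + 49*l (N(w, l) = 4 - (-44 - 5)*(l + 1) = 4 - (-49)*(1 + l) = 4 - (-49 - 49*l) = 4 + (49 + 49*l) = 53 + 49*l)
f(K) = sqrt(9 + K) (f(K) = sqrt(K + 9) = sqrt(9 + K))
1/(N(-25, -44) + f(Y)) = 1/((53 + 49*(-44)) + sqrt(9 + 17/3)) = 1/((53 - 2156) + sqrt(44/3)) = 1/(-2103 + 2*sqrt(33)/3)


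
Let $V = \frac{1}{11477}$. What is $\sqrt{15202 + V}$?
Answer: $\frac{\sqrt{2002430695335}}{11477} \approx 123.3$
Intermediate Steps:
$V = \frac{1}{11477} \approx 8.7131 \cdot 10^{-5}$
$\sqrt{15202 + V} = \sqrt{15202 + \frac{1}{11477}} = \sqrt{\frac{174473355}{11477}} = \frac{\sqrt{2002430695335}}{11477}$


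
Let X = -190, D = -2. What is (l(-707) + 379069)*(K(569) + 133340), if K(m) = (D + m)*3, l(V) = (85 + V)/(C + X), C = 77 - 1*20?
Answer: 6808334953759/133 ≈ 5.1190e+10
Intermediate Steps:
C = 57 (C = 77 - 20 = 57)
l(V) = -85/133 - V/133 (l(V) = (85 + V)/(57 - 190) = (85 + V)/(-133) = (85 + V)*(-1/133) = -85/133 - V/133)
K(m) = -6 + 3*m (K(m) = (-2 + m)*3 = -6 + 3*m)
(l(-707) + 379069)*(K(569) + 133340) = ((-85/133 - 1/133*(-707)) + 379069)*((-6 + 3*569) + 133340) = ((-85/133 + 101/19) + 379069)*((-6 + 1707) + 133340) = (622/133 + 379069)*(1701 + 133340) = (50416799/133)*135041 = 6808334953759/133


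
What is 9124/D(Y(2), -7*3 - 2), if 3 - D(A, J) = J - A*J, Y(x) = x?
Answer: -2281/5 ≈ -456.20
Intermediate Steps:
D(A, J) = 3 - J + A*J (D(A, J) = 3 - (J - A*J) = 3 + (-J + A*J) = 3 - J + A*J)
9124/D(Y(2), -7*3 - 2) = 9124/(3 - (-7*3 - 2) + 2*(-7*3 - 2)) = 9124/(3 - (-21 - 2) + 2*(-21 - 2)) = 9124/(3 - 1*(-23) + 2*(-23)) = 9124/(3 + 23 - 46) = 9124/(-20) = 9124*(-1/20) = -2281/5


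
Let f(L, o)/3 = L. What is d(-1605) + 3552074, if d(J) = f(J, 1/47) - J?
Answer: 3548864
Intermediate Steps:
f(L, o) = 3*L
d(J) = 2*J (d(J) = 3*J - J = 2*J)
d(-1605) + 3552074 = 2*(-1605) + 3552074 = -3210 + 3552074 = 3548864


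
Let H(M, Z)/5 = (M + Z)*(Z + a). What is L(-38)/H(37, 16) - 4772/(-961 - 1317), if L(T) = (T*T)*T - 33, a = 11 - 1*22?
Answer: -11875069/301835 ≈ -39.343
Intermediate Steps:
a = -11 (a = 11 - 22 = -11)
L(T) = -33 + T³ (L(T) = T²*T - 33 = T³ - 33 = -33 + T³)
H(M, Z) = 5*(-11 + Z)*(M + Z) (H(M, Z) = 5*((M + Z)*(Z - 11)) = 5*((M + Z)*(-11 + Z)) = 5*((-11 + Z)*(M + Z)) = 5*(-11 + Z)*(M + Z))
L(-38)/H(37, 16) - 4772/(-961 - 1317) = (-33 + (-38)³)/(-55*37 - 55*16 + 5*16² + 5*37*16) - 4772/(-961 - 1317) = (-33 - 54872)/(-2035 - 880 + 5*256 + 2960) - 4772/(-2278) = -54905/(-2035 - 880 + 1280 + 2960) - 4772*(-1/2278) = -54905/1325 + 2386/1139 = -54905*1/1325 + 2386/1139 = -10981/265 + 2386/1139 = -11875069/301835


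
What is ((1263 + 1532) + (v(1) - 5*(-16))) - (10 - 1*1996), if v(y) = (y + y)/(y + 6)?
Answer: 34029/7 ≈ 4861.3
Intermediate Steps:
v(y) = 2*y/(6 + y) (v(y) = (2*y)/(6 + y) = 2*y/(6 + y))
((1263 + 1532) + (v(1) - 5*(-16))) - (10 - 1*1996) = ((1263 + 1532) + (2*1/(6 + 1) - 5*(-16))) - (10 - 1*1996) = (2795 + (2*1/7 + 80)) - (10 - 1996) = (2795 + (2*1*(1/7) + 80)) - 1*(-1986) = (2795 + (2/7 + 80)) + 1986 = (2795 + 562/7) + 1986 = 20127/7 + 1986 = 34029/7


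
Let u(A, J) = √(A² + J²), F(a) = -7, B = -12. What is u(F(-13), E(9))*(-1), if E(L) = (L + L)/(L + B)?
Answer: -√85 ≈ -9.2195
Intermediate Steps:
E(L) = 2*L/(-12 + L) (E(L) = (L + L)/(L - 12) = (2*L)/(-12 + L) = 2*L/(-12 + L))
u(F(-13), E(9))*(-1) = √((-7)² + (2*9/(-12 + 9))²)*(-1) = √(49 + (2*9/(-3))²)*(-1) = √(49 + (2*9*(-⅓))²)*(-1) = √(49 + (-6)²)*(-1) = √(49 + 36)*(-1) = √85*(-1) = -√85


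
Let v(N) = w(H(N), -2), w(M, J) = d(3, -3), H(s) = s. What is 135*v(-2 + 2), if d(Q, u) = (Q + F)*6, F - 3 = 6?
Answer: 9720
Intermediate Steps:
F = 9 (F = 3 + 6 = 9)
d(Q, u) = 54 + 6*Q (d(Q, u) = (Q + 9)*6 = (9 + Q)*6 = 54 + 6*Q)
w(M, J) = 72 (w(M, J) = 54 + 6*3 = 54 + 18 = 72)
v(N) = 72
135*v(-2 + 2) = 135*72 = 9720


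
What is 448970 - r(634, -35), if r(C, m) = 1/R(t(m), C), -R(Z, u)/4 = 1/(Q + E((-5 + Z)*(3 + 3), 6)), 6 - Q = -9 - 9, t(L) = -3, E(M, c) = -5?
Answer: 1795899/4 ≈ 4.4898e+5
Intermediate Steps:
Q = 24 (Q = 6 - (-9 - 9) = 6 - 1*(-18) = 6 + 18 = 24)
R(Z, u) = -4/19 (R(Z, u) = -4/(24 - 5) = -4/19)
r(C, m) = -19/4 (r(C, m) = 1/(-4/19) = -19/4)
448970 - r(634, -35) = 448970 - 1*(-19/4) = 448970 + 19/4 = 1795899/4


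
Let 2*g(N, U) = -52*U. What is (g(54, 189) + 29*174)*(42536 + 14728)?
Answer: 7558848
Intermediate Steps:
g(N, U) = -26*U (g(N, U) = (-52*U)/2 = -26*U)
(g(54, 189) + 29*174)*(42536 + 14728) = (-26*189 + 29*174)*(42536 + 14728) = (-4914 + 5046)*57264 = 132*57264 = 7558848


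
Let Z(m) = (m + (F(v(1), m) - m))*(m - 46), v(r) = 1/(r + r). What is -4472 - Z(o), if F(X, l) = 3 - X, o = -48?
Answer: -4237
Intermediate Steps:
v(r) = 1/(2*r)
Z(m) = -115 + 5*m/2 (Z(m) = (m + ((3 - 1/(2*1)) - m))*(m - 46) = (m + ((3 - 1/2) - m))*(-46 + m) = (m + ((3 - 1*½) - m))*(-46 + m) = (m + ((3 - ½) - m))*(-46 + m) = (m + (5/2 - m))*(-46 + m) = 5*(-46 + m)/2 = -115 + 5*m/2)
-4472 - Z(o) = -4472 - (-115 + (5/2)*(-48)) = -4472 - (-115 - 120) = -4472 - 1*(-235) = -4472 + 235 = -4237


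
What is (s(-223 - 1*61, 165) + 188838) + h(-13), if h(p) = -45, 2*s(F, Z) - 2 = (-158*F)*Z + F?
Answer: 3890592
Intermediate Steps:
s(F, Z) = 1 + F/2 - 79*F*Z (s(F, Z) = 1 + ((-158*F)*Z + F)/2 = 1 + (-158*F*Z + F)/2 = 1 + (F - 158*F*Z)/2 = 1 + (F/2 - 79*F*Z) = 1 + F/2 - 79*F*Z)
(s(-223 - 1*61, 165) + 188838) + h(-13) = ((1 + (-223 - 1*61)/2 - 79*(-223 - 1*61)*165) + 188838) - 45 = ((1 + (-223 - 61)/2 - 79*(-223 - 61)*165) + 188838) - 45 = ((1 + (½)*(-284) - 79*(-284)*165) + 188838) - 45 = ((1 - 142 + 3701940) + 188838) - 45 = (3701799 + 188838) - 45 = 3890637 - 45 = 3890592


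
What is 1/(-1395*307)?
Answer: -1/428265 ≈ -2.3350e-6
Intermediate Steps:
1/(-1395*307) = 1/(-428265) = -1/428265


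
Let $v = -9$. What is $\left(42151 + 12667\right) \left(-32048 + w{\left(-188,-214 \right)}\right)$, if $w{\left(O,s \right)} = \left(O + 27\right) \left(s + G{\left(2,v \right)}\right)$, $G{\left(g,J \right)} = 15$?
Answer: $-493362$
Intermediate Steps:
$w{\left(O,s \right)} = \left(15 + s\right) \left(27 + O\right)$ ($w{\left(O,s \right)} = \left(O + 27\right) \left(s + 15\right) = \left(27 + O\right) \left(15 + s\right) = \left(15 + s\right) \left(27 + O\right)$)
$\left(42151 + 12667\right) \left(-32048 + w{\left(-188,-214 \right)}\right) = \left(42151 + 12667\right) \left(-32048 + \left(405 + 15 \left(-188\right) + 27 \left(-214\right) - -40232\right)\right) = 54818 \left(-32048 + \left(405 - 2820 - 5778 + 40232\right)\right) = 54818 \left(-32048 + 32039\right) = 54818 \left(-9\right) = -493362$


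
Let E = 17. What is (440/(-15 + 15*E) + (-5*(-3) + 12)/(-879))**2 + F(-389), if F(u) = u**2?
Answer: 467677277605/3090564 ≈ 1.5132e+5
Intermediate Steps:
(440/(-15 + 15*E) + (-5*(-3) + 12)/(-879))**2 + F(-389) = (440/(-15 + 15*17) + (-5*(-3) + 12)/(-879))**2 + (-389)**2 = (440/(-15 + 255) + (15 + 12)*(-1/879))**2 + 151321 = (440/240 + 27*(-1/879))**2 + 151321 = (440*(1/240) - 9/293)**2 + 151321 = (11/6 - 9/293)**2 + 151321 = (3169/1758)**2 + 151321 = 10042561/3090564 + 151321 = 467677277605/3090564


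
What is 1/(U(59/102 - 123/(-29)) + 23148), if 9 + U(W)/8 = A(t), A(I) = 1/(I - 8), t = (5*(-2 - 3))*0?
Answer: 1/23075 ≈ 4.3337e-5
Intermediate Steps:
t = 0 (t = (5*(-5))*0 = -25*0 = 0)
A(I) = 1/(-8 + I)
U(W) = -73 (U(W) = -72 + 8/(-8 + 0) = -72 + 8/(-8) = -72 + 8*(-⅛) = -72 - 1 = -73)
1/(U(59/102 - 123/(-29)) + 23148) = 1/(-73 + 23148) = 1/23075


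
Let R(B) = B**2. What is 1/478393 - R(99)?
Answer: -4688729792/478393 ≈ -9801.0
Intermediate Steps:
1/478393 - R(99) = 1/478393 - 1*99**2 = 1/478393 - 1*9801 = 1/478393 - 9801 = -4688729792/478393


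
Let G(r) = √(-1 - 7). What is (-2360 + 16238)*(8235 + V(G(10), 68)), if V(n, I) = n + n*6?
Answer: 114285330 + 194292*I*√2 ≈ 1.1429e+8 + 2.7477e+5*I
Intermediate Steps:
G(r) = 2*I*√2 (G(r) = √(-8) = 2*I*√2)
V(n, I) = 7*n (V(n, I) = n + 6*n = 7*n)
(-2360 + 16238)*(8235 + V(G(10), 68)) = (-2360 + 16238)*(8235 + 7*(2*I*√2)) = 13878*(8235 + 14*I*√2) = 114285330 + 194292*I*√2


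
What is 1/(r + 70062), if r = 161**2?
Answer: 1/95983 ≈ 1.0419e-5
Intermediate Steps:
r = 25921
1/(r + 70062) = 1/(25921 + 70062) = 1/95983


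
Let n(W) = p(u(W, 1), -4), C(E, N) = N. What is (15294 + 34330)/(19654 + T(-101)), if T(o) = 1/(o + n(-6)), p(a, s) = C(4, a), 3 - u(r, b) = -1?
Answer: 4813528/1906437 ≈ 2.5249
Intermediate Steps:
u(r, b) = 4 (u(r, b) = 3 - 1*(-1) = 3 + 1 = 4)
p(a, s) = a
n(W) = 4
T(o) = 1/(4 + o) (T(o) = 1/(o + 4) = 1/(4 + o))
(15294 + 34330)/(19654 + T(-101)) = (15294 + 34330)/(19654 + 1/(4 - 101)) = 49624/(19654 + 1/(-97)) = 49624/(19654 - 1/97) = 49624/(1906437/97) = 49624*(97/1906437) = 4813528/1906437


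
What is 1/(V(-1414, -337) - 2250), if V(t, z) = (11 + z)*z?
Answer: 1/107612 ≈ 9.2926e-6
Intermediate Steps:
V(t, z) = z*(11 + z)
1/(V(-1414, -337) - 2250) = 1/(-337*(11 - 337) - 2250) = 1/(-337*(-326) - 2250) = 1/(109862 - 2250) = 1/107612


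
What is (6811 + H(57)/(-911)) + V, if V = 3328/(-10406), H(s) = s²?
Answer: 32265263212/4739933 ≈ 6807.1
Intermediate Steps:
V = -1664/5203 (V = 3328*(-1/10406) = -1664/5203 ≈ -0.31982)
(6811 + H(57)/(-911)) + V = (6811 + 57²/(-911)) - 1664/5203 = (6811 + 3249*(-1/911)) - 1664/5203 = (6811 - 3249/911) - 1664/5203 = 6201572/911 - 1664/5203 = 32265263212/4739933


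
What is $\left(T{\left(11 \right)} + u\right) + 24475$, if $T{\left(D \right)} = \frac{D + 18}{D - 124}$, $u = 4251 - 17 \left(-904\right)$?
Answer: $\frac{4982593}{113} \approx 44094.0$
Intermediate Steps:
$u = 19619$ ($u = 4251 - -15368 = 4251 + 15368 = 19619$)
$T{\left(D \right)} = \frac{18 + D}{-124 + D}$
$\left(T{\left(11 \right)} + u\right) + 24475 = \left(\frac{18 + 11}{-124 + 11} + 19619\right) + 24475 = \left(\frac{1}{-113} \cdot 29 + 19619\right) + 24475 = \left(\left(- \frac{1}{113}\right) 29 + 19619\right) + 24475 = \left(- \frac{29}{113} + 19619\right) + 24475 = \frac{2216918}{113} + 24475 = \frac{4982593}{113}$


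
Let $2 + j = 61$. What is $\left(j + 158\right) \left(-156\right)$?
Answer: $-33852$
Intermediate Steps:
$j = 59$ ($j = -2 + 61 = 59$)
$\left(j + 158\right) \left(-156\right) = \left(59 + 158\right) \left(-156\right) = 217 \left(-156\right) = -33852$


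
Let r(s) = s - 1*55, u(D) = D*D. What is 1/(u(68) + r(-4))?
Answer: 1/4565 ≈ 0.00021906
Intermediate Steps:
u(D) = D²
r(s) = -55 + s (r(s) = s - 55 = -55 + s)
1/(u(68) + r(-4)) = 1/(68² + (-55 - 4)) = 1/(4624 - 59) = 1/4565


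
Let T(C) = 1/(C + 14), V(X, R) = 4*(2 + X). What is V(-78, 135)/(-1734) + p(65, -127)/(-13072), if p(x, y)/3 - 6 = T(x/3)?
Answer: 4905241/28201776 ≈ 0.17393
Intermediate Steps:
V(X, R) = 8 + 4*X
T(C) = 1/(14 + C)
p(x, y) = 18 + 3/(14 + x/3)
V(-78, 135)/(-1734) + p(65, -127)/(-13072) = (8 + 4*(-78))/(-1734) + (9*(85 + 2*65)/(42 + 65))/(-13072) = (8 - 312)*(-1/1734) + (9*(85 + 130)/107)*(-1/13072) = -304*(-1/1734) + (9*(1/107)*215)*(-1/13072) = 152/867 + (1935/107)*(-1/13072) = 152/867 - 45/32528 = 4905241/28201776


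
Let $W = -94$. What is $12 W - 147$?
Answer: $-1275$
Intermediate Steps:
$12 W - 147 = 12 \left(-94\right) - 147 = -1128 - 147 = -1275$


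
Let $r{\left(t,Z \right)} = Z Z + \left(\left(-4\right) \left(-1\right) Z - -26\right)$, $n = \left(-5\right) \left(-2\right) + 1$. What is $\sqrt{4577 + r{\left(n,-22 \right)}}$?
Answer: $\sqrt{4999} \approx 70.704$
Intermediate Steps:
$n = 11$ ($n = 10 + 1 = 11$)
$r{\left(t,Z \right)} = 26 + Z^{2} + 4 Z$ ($r{\left(t,Z \right)} = Z^{2} + \left(4 Z + 26\right) = Z^{2} + \left(26 + 4 Z\right) = 26 + Z^{2} + 4 Z$)
$\sqrt{4577 + r{\left(n,-22 \right)}} = \sqrt{4577 + \left(26 + \left(-22\right)^{2} + 4 \left(-22\right)\right)} = \sqrt{4577 + \left(26 + 484 - 88\right)} = \sqrt{4577 + 422} = \sqrt{4999}$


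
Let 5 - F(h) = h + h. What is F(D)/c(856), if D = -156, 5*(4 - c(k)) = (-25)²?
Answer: -317/121 ≈ -2.6198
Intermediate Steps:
c(k) = -121 (c(k) = 4 - ⅕*(-25)² = 4 - ⅕*625 = 4 - 125 = -121)
F(h) = 5 - 2*h (F(h) = 5 - (h + h) = 5 - 2*h)
F(D)/c(856) = (5 - 2*(-156))/(-121) = (5 + 312)*(-1/121) = 317*(-1/121) = -317/121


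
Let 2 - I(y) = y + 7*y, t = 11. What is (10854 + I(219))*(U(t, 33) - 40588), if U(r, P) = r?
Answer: -369413008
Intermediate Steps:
I(y) = 2 - 8*y (I(y) = 2 - (y + 7*y) = 2 - 8*y)
(10854 + I(219))*(U(t, 33) - 40588) = (10854 + (2 - 8*219))*(11 - 40588) = (10854 + (2 - 1752))*(-40577) = (10854 - 1750)*(-40577) = 9104*(-40577) = -369413008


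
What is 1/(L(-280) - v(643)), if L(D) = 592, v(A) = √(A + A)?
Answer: 296/174589 + √1286/349178 ≈ 0.0017981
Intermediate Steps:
v(A) = √2*√A (v(A) = √(2*A) = √2*√A)
1/(L(-280) - v(643)) = 1/(592 - √2*√643) = 1/(592 - √1286)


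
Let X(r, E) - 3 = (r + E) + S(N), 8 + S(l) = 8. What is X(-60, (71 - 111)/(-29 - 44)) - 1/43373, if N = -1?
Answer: -178740206/3166229 ≈ -56.452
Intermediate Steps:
S(l) = 0 (S(l) = -8 + 8 = 0)
X(r, E) = 3 + E + r (X(r, E) = 3 + ((r + E) + 0) = 3 + ((E + r) + 0) = 3 + (E + r) = 3 + E + r)
X(-60, (71 - 111)/(-29 - 44)) - 1/43373 = (3 + (71 - 111)/(-29 - 44) - 60) - 1/43373 = (3 - 40/(-73) - 60) - 1*1/43373 = (3 - 40*(-1/73) - 60) - 1/43373 = (3 + 40/73 - 60) - 1/43373 = -4121/73 - 1/43373 = -178740206/3166229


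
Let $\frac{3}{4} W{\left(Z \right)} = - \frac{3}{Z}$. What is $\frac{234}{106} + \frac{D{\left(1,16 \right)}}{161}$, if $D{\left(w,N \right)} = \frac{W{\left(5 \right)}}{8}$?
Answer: $\frac{188317}{85330} \approx 2.2069$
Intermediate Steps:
$W{\left(Z \right)} = - \frac{4}{Z}$ ($W{\left(Z \right)} = \frac{4 \left(- \frac{3}{Z}\right)}{3} = - \frac{4}{Z}$)
$D{\left(w,N \right)} = - \frac{1}{10}$ ($D{\left(w,N \right)} = \frac{\left(-4\right) \frac{1}{5}}{8} = \left(-4\right) \frac{1}{5} \cdot \frac{1}{8} = \left(- \frac{4}{5}\right) \frac{1}{8} = - \frac{1}{10}$)
$\frac{234}{106} + \frac{D{\left(1,16 \right)}}{161} = \frac{234}{106} - \frac{1}{10 \cdot 161} = 234 \cdot \frac{1}{106} - \frac{1}{1610} = \frac{117}{53} - \frac{1}{1610} = \frac{188317}{85330}$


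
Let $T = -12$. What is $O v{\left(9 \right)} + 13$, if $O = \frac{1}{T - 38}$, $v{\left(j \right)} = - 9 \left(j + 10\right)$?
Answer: $\frac{821}{50} \approx 16.42$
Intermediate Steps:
$v{\left(j \right)} = -90 - 9 j$ ($v{\left(j \right)} = - 9 \left(10 + j\right) = -90 - 9 j$)
$O = - \frac{1}{50}$ ($O = \frac{1}{-12 - 38} = \frac{1}{-50} = - \frac{1}{50} \approx -0.02$)
$O v{\left(9 \right)} + 13 = - \frac{-90 - 81}{50} + 13 = \left(- \frac{1}{50}\right) \left(-171\right) + 13 = \frac{171}{50} + 13 = \frac{821}{50}$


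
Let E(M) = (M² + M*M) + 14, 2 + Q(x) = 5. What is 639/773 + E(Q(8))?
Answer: 25375/773 ≈ 32.827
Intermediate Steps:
Q(x) = 3 (Q(x) = -2 + 5 = 3)
E(M) = 14 + 2*M² (E(M) = (M² + M²) + 14 = 2*M² + 14 = 14 + 2*M²)
639/773 + E(Q(8)) = 639/773 + (14 + 2*3²) = 639*(1/773) + (14 + 2*9) = 639/773 + (14 + 18) = 639/773 + 32 = 25375/773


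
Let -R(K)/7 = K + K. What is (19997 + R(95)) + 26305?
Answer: 44972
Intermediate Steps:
R(K) = -14*K (R(K) = -7*(K + K) = -14*K)
(19997 + R(95)) + 26305 = (19997 - 14*95) + 26305 = (19997 - 1330) + 26305 = 18667 + 26305 = 44972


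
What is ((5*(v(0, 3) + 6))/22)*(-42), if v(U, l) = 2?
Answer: -840/11 ≈ -76.364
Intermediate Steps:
((5*(v(0, 3) + 6))/22)*(-42) = ((5*(2 + 6))/22)*(-42) = ((5*8)/22)*(-42) = ((1/22)*40)*(-42) = (20/11)*(-42) = -840/11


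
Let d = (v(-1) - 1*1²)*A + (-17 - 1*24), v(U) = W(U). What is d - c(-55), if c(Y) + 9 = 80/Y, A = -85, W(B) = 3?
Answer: -2206/11 ≈ -200.55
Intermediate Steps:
v(U) = 3
c(Y) = -9 + 80/Y
d = -211 (d = (3 - 1*1²)*(-85) + (-17 - 1*24) = (3 - 1*1)*(-85) + (-17 - 24) = (3 - 1)*(-85) - 41 = 2*(-85) - 41 = -170 - 41 = -211)
d - c(-55) = -211 - (-9 + 80/(-55)) = -211 - (-9 + 80*(-1/55)) = -211 - (-9 - 16/11) = -211 - 1*(-115/11) = -211 + 115/11 = -2206/11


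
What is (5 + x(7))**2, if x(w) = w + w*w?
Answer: 3721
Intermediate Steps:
x(w) = w + w**2
(5 + x(7))**2 = (5 + 7*(1 + 7))**2 = (5 + 7*8)**2 = (5 + 56)**2 = 61**2 = 3721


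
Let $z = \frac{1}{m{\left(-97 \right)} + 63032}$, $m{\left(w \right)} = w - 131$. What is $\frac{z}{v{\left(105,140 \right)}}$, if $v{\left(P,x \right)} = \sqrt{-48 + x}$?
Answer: $\frac{\sqrt{23}}{2888984} \approx 1.66 \cdot 10^{-6}$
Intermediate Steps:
$m{\left(w \right)} = -131 + w$ ($m{\left(w \right)} = w - 131 = -131 + w$)
$z = \frac{1}{62804}$ ($z = \frac{1}{\left(-131 - 97\right) + 63032} = \frac{1}{-228 + 63032} = \frac{1}{62804} \approx 1.5923 \cdot 10^{-5}$)
$\frac{z}{v{\left(105,140 \right)}} = \frac{1}{62804 \sqrt{-48 + 140}} = \frac{1}{62804 \sqrt{92}} = \frac{1}{62804 \cdot 2 \sqrt{23}} = \frac{\frac{1}{46} \sqrt{23}}{62804} = \frac{\sqrt{23}}{2888984}$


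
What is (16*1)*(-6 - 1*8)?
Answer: -224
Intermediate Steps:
(16*1)*(-6 - 1*8) = 16*(-6 - 8) = 16*(-14) = -224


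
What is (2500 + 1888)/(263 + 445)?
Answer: 1097/177 ≈ 6.1977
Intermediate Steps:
(2500 + 1888)/(263 + 445) = 4388/708 = 4388*(1/708) = 1097/177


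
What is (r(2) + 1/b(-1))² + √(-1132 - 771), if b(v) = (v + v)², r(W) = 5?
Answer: 441/16 + I*√1903 ≈ 27.563 + 43.623*I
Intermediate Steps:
b(v) = 4*v² (b(v) = (2*v)² = 4*v²)
(r(2) + 1/b(-1))² + √(-1132 - 771) = (5 + 1/(4*(-1)²))² + √(-1132 - 771) = (5 + 1/(4*1))² + √(-1903) = (5 + 1/4)² + I*√1903 = (5 + ¼)² + I*√1903 = (21/4)² + I*√1903 = 441/16 + I*√1903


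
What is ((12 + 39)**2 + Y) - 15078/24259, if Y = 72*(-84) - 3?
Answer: -83708628/24259 ≈ -3450.6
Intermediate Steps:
Y = -6051 (Y = -6048 - 3 = -6051)
((12 + 39)**2 + Y) - 15078/24259 = ((12 + 39)**2 - 6051) - 15078/24259 = (51**2 - 6051) - 15078*1/24259 = (2601 - 6051) - 15078/24259 = -3450 - 15078/24259 = -83708628/24259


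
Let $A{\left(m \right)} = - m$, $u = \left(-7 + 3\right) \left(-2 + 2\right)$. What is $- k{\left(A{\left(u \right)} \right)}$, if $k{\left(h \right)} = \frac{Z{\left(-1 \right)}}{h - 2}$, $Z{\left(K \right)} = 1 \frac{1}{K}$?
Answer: $- \frac{1}{2} \approx -0.5$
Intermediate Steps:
$Z{\left(K \right)} = \frac{1}{K}$
$u = 0$ ($u = \left(-4\right) 0 = 0$)
$k{\left(h \right)} = - \frac{1}{-2 + h}$ ($k{\left(h \right)} = \frac{1}{\left(h - 2\right) \left(-1\right)} = \frac{1}{-2 + h} \left(-1\right) = - \frac{1}{-2 + h}$)
$- k{\left(A{\left(u \right)} \right)} = - \frac{-1}{-2 - 0} = - \frac{-1}{-2 + 0} = - \frac{-1}{-2} = - \frac{\left(-1\right) \left(-1\right)}{2} = \left(-1\right) \frac{1}{2} = - \frac{1}{2}$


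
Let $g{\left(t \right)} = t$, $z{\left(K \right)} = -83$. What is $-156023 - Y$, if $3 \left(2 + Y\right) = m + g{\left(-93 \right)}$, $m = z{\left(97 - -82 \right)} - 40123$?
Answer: $-142588$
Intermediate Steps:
$m = -40206$ ($m = -83 - 40123 = -40206$)
$Y = -13435$ ($Y = -2 + \frac{-40206 - 93}{3} = -2 + \frac{1}{3} \left(-40299\right) = -2 - 13433 = -13435$)
$-156023 - Y = -156023 - -13435 = -156023 + 13435 = -142588$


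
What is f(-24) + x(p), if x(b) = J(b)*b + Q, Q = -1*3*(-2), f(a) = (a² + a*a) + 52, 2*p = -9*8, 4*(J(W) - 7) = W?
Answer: 1282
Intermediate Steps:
J(W) = 7 + W/4
p = -36 (p = (-9*8)/2 = (½)*(-72) = -36)
f(a) = 52 + 2*a² (f(a) = (a² + a²) + 52 = 2*a² + 52 = 52 + 2*a²)
Q = 6 (Q = -3*(-2) = 6)
x(b) = 6 + b*(7 + b/4) (x(b) = (7 + b/4)*b + 6 = b*(7 + b/4) + 6 = 6 + b*(7 + b/4))
f(-24) + x(p) = (52 + 2*(-24)²) + (6 + (¼)*(-36)*(28 - 36)) = (52 + 2*576) + (6 + (¼)*(-36)*(-8)) = (52 + 1152) + (6 + 72) = 1204 + 78 = 1282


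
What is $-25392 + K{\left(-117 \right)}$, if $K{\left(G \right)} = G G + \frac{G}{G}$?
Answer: $-11702$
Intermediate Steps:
$K{\left(G \right)} = 1 + G^{2}$ ($K{\left(G \right)} = G^{2} + 1 = 1 + G^{2}$)
$-25392 + K{\left(-117 \right)} = -25392 + \left(1 + \left(-117\right)^{2}\right) = -25392 + \left(1 + 13689\right) = -25392 + 13690 = -11702$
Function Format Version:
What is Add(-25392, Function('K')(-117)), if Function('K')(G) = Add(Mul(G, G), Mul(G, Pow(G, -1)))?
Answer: -11702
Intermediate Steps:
Function('K')(G) = Add(1, Pow(G, 2)) (Function('K')(G) = Add(Pow(G, 2), 1) = Add(1, Pow(G, 2)))
Add(-25392, Function('K')(-117)) = Add(-25392, Add(1, Pow(-117, 2))) = Add(-25392, Add(1, 13689)) = Add(-25392, 13690) = -11702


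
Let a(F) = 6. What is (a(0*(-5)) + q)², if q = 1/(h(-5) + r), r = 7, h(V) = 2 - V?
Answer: 7225/196 ≈ 36.862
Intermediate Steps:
q = 1/14 (q = 1/((2 - 1*(-5)) + 7) = 1/((2 + 5) + 7) = 1/(7 + 7) = 1/14 ≈ 0.071429)
(a(0*(-5)) + q)² = (6 + 1/14)² = (85/14)² = 7225/196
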